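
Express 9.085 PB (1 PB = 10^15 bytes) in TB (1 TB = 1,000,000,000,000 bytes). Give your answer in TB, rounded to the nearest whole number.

9,085 TB

9.085 PB = 9.085 × 10^15 bytes = 9,085,000,000,000,000 bytes
1 TB = 1,000,000,000,000 bytes
9,085,000,000,000,000 / 1,000,000,000,000 = 9,085 TB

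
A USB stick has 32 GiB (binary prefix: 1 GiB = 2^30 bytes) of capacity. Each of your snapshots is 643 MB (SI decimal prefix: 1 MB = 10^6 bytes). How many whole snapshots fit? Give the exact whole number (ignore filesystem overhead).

53

Capacity: 32 GiB = 34,359,738,368 bytes
Per item: 643 MB = 643,000,000 bytes
⌊34,359,738,368 / 643,000,000⌋ = 53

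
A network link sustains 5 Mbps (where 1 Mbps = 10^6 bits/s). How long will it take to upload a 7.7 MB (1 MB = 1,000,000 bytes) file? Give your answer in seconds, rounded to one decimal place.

7.7 MB = 7,700,000 bytes = 61,600,000 bits
5 Mbps = 5,000,000 bits/s
time = 61,600,000 / 5,000,000 = 12.3 s

12.3 seconds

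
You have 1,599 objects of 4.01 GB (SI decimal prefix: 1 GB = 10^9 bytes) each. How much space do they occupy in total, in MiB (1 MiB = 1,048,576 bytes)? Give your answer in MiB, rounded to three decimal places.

6,114,950.180 MiB

Total = 1,599 × 4.01 GB = 6411.99 GB
= 6411.99 × 1,000,000,000 bytes = 6,411,990,000,000 bytes
1 MiB = 1,048,576 bytes
6,411,990,000,000 / 1,048,576 = 6,114,950.180 MiB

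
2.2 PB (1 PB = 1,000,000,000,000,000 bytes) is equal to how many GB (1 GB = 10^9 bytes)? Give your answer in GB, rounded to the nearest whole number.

2.2 PB = 2.2 × 10^15 bytes = 2,200,000,000,000,000 bytes
1 GB = 10^9 bytes = 1,000,000,000 bytes
2,200,000,000,000,000 / 1,000,000,000 = 2,200,000 GB

2,200,000 GB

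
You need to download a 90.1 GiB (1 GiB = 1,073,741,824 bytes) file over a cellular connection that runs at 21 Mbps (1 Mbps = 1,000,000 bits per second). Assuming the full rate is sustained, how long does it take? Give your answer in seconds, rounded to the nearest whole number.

90.1 GiB = 96,744,138,342.4 bytes = 773,953,106,739.2 bits
21 Mbps = 21,000,000 bits/s
time = 773,953,106,739.2 / 21,000,000 = 36,855 s

36,855 seconds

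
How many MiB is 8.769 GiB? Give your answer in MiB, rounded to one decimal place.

8,979.5 MiB

8.769 GiB × 1,073,741,824 bytes/GiB = 9,415,642,054.656 bytes
1 MiB = 2^20 bytes = 1,048,576 bytes
9,415,642,054.656 / 1,048,576 = 8,979.5 MiB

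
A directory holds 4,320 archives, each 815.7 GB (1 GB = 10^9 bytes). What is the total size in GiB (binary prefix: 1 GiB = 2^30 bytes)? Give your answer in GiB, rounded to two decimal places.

Total = 4,320 × 815.7 GB = 3,523,824 GB
= 3,523,824 × 1,000,000,000 bytes = 3,523,824,000,000,000 bytes
1 GiB = 1,073,741,824 bytes
3,523,824,000,000,000 / 1,073,741,824 = 3,281,816.84 GiB

3,281,816.84 GiB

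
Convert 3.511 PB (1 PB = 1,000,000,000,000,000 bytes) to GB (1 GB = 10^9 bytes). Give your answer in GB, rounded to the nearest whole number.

3,511,000 GB

3.511 PB = 3.511 × 10^15 bytes = 3,511,000,000,000,000 bytes
1 GB = 1,000,000,000 bytes
3,511,000,000,000,000 / 1,000,000,000 = 3,511,000 GB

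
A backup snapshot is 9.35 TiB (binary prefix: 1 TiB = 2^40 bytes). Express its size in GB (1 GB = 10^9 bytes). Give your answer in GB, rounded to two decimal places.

9.35 TiB = 9.35 × 2^40 bytes = 10,280,433,719,705.6 bytes
1 GB = 10^9 bytes = 1,000,000,000 bytes
10,280,433,719,705.6 / 1,000,000,000 = 10,280.43 GB

10,280.43 GB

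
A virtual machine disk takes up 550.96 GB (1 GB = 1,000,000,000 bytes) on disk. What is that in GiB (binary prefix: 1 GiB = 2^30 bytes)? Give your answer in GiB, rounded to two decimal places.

513.12 GiB

550.96 GB × 1,000,000,000 bytes/GB = 550,960,000,000 bytes
1 GiB = 2^30 bytes = 1,073,741,824 bytes
550,960,000,000 / 1,073,741,824 = 513.12 GiB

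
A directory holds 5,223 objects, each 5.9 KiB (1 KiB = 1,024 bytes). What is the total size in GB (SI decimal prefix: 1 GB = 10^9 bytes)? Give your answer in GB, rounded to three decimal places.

0.032 GB

Total = 5,223 × 5.9 KiB = 30815.7 KiB
= 30815.7 × 1,024 bytes = 31,555,276.8 bytes
1 GB = 1,000,000,000 bytes
31,555,276.8 / 1,000,000,000 = 0.032 GB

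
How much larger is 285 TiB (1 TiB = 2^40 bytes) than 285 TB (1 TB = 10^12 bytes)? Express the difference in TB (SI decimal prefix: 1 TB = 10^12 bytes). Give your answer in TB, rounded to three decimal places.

285 TiB = 285 × 1,099,511,627,776 = 313,360,813,916,160 bytes
285 TB = 285 × 1,000,000,000,000 = 285,000,000,000,000 bytes
difference = 28,360,813,916,160 bytes
28,360,813,916,160 / 1,000,000,000,000 = 28.361 TB

28.361 TB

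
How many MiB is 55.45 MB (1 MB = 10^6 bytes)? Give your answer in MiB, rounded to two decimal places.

55.45 MB = 55.45 × 10^6 bytes = 55,450,000 bytes
1 MiB = 1,048,576 bytes
55,450,000 / 1,048,576 = 52.88 MiB

52.88 MiB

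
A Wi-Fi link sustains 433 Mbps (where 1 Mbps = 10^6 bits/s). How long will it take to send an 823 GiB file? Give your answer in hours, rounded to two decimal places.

4.54 hours

823 GiB = 883,689,521,152 bytes = 7,069,516,169,216 bits
433 Mbps = 433,000,000 bits/s
time = 7,069,516,169,216 / 433,000,000 = 16,326.8272 s
16,326.8272 s / 3600 = 4.54 hours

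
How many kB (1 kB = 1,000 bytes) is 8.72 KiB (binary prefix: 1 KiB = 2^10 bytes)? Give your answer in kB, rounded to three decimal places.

8.72 KiB = 8.72 × 2^10 bytes = 8,929.28 bytes
1 kB = 10^3 bytes = 1,000 bytes
8,929.28 / 1,000 = 8.929 kB

8.929 kB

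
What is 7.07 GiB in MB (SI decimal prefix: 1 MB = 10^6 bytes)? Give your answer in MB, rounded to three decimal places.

7.07 GiB × 1,073,741,824 bytes/GiB = 7,591,354,695.68 bytes
1 MB = 1,000,000 bytes
7,591,354,695.68 / 1,000,000 = 7,591.355 MB

7,591.355 MB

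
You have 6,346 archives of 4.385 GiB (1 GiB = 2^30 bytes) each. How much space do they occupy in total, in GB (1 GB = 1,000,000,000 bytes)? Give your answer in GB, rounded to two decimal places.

Total = 6,346 × 4.385 GiB = 27827.21 GiB
= 27827.21 × 1,073,741,824 bytes = 29,879,239,222,231.04 bytes
1 GB = 1,000,000,000 bytes
29,879,239,222,231.04 / 1,000,000,000 = 29,879.24 GB

29,879.24 GB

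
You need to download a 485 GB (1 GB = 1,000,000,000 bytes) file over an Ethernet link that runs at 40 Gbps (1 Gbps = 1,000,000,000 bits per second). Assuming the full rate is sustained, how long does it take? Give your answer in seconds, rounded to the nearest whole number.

485 GB = 485,000,000,000 bytes = 3,880,000,000,000 bits
40 Gbps = 40,000,000,000 bits/s
time = 3,880,000,000,000 / 40,000,000,000 = 97 s

97 seconds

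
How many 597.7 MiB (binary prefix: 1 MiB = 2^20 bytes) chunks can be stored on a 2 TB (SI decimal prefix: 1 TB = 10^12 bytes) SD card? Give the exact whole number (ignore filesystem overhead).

Capacity: 2 TB = 2,000,000,000,000 bytes
Per item: 597.7 MiB = 626,733,875.2 bytes
⌊2,000,000,000,000 / 626,733,875.2⌋ = 3,191

3,191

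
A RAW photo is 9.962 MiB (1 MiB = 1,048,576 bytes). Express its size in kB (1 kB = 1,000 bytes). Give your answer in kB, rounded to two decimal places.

10,445.91 kB

9.962 MiB = 9.962 × 2^20 bytes = 10,445,914.112 bytes
1 kB = 10^3 bytes = 1,000 bytes
10,445,914.112 / 1,000 = 10,445.91 kB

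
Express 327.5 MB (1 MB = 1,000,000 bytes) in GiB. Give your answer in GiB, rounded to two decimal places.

327.5 MB × 1,000,000 bytes/MB = 327,500,000 bytes
1 GiB = 1,073,741,824 bytes
327,500,000 / 1,073,741,824 = 0.31 GiB

0.31 GiB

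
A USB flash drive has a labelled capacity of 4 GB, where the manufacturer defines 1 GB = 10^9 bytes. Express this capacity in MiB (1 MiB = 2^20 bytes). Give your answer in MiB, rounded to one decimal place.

4 GB = 4 × 10^9 bytes = 4,000,000,000 bytes
1 MiB = 1,048,576 bytes
4,000,000,000 / 1,048,576 = 3,814.7 MiB

3,814.7 MiB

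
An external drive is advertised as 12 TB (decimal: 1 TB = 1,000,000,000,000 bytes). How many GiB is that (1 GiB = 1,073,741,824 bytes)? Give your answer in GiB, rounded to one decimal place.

11,175.9 GiB

12 TB = 12 × 10^12 bytes = 12,000,000,000,000 bytes
1 GiB = 2^30 bytes = 1,073,741,824 bytes
12,000,000,000,000 / 1,073,741,824 = 11,175.9 GiB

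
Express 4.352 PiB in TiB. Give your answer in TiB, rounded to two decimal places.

4.352 PiB × 1,125,899,906,842,624 bytes/PiB = 4,899,916,394,579,099.648 bytes
1 TiB = 1,099,511,627,776 bytes
4,899,916,394,579,099.648 / 1,099,511,627,776 = 4,456.45 TiB

4,456.45 TiB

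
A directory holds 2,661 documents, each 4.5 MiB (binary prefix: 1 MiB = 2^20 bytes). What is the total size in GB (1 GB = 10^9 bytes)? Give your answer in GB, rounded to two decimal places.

Total = 2,661 × 4.5 MiB = 11974.5 MiB
= 11974.5 × 1,048,576 bytes = 12,556,173,312 bytes
1 GB = 1,000,000,000 bytes
12,556,173,312 / 1,000,000,000 = 12.56 GB

12.56 GB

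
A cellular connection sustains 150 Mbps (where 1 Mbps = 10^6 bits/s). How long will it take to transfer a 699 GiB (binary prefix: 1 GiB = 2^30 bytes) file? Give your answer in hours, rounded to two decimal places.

699 GiB = 750,545,534,976 bytes = 6,004,364,279,808 bits
150 Mbps = 150,000,000 bits/s
time = 6,004,364,279,808 / 150,000,000 = 40,029.0952 s
40,029.0952 s / 3600 = 11.12 hours

11.12 hours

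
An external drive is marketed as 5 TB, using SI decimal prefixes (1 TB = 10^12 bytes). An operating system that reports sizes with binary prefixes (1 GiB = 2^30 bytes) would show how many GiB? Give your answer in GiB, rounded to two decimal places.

5 TB = 5 × 10^12 bytes = 5,000,000,000,000 bytes
1 GiB = 1,073,741,824 bytes
5,000,000,000,000 / 1,073,741,824 = 4,656.61 GiB

4,656.61 GiB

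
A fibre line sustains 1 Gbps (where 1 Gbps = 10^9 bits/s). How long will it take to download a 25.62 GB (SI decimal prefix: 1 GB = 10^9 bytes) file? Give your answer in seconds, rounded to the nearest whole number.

25.62 GB = 25,620,000,000 bytes = 204,960,000,000 bits
1 Gbps = 1,000,000,000 bits/s
time = 204,960,000,000 / 1,000,000,000 = 205 s

205 seconds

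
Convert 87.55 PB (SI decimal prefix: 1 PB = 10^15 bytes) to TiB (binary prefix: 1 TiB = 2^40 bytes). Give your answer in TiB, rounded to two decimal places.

87.55 PB × 1,000,000,000,000,000 bytes/PB = 87,550,000,000,000,000 bytes
1 TiB = 1,099,511,627,776 bytes
87,550,000,000,000,000 / 1,099,511,627,776 = 79,626.26 TiB

79,626.26 TiB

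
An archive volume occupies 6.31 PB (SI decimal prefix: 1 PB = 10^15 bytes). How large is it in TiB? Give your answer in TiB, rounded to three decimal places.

6.31 PB × 1,000,000,000,000,000 bytes/PB = 6,310,000,000,000,000 bytes
1 TiB = 1,099,511,627,776 bytes
6,310,000,000,000,000 / 1,099,511,627,776 = 5,738.912 TiB

5,738.912 TiB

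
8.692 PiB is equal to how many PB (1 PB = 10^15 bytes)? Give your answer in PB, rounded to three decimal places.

9.786 PB

8.692 PiB × 1,125,899,906,842,624 bytes/PiB = 9,786,321,990,276,087.808 bytes
1 PB = 10^15 bytes = 1,000,000,000,000,000 bytes
9,786,321,990,276,087.808 / 1,000,000,000,000,000 = 9.786 PB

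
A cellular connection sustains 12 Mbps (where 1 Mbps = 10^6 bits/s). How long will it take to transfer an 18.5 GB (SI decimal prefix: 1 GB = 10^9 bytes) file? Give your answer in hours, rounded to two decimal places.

18.5 GB = 18,500,000,000 bytes = 148,000,000,000 bits
12 Mbps = 12,000,000 bits/s
time = 148,000,000,000 / 12,000,000 = 12,333.3333 s
12,333.3333 s / 3600 = 3.43 hours

3.43 hours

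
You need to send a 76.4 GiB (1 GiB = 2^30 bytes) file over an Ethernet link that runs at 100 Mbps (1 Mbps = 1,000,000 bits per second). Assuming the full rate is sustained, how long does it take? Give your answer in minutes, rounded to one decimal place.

76.4 GiB = 82,033,875,353.6 bytes = 656,271,002,828.8 bits
100 Mbps = 100,000,000 bits/s
time = 656,271,002,828.8 / 100,000,000 = 6,562.71 s
6,562.71 s / 60 = 109.4 minutes

109.4 minutes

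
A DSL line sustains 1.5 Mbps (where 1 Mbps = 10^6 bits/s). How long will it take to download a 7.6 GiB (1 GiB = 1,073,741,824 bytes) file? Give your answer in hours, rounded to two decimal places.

12.09 hours

7.6 GiB = 8,160,437,862.4 bytes = 65,283,502,899.2 bits
1.5 Mbps = 1,500,000 bits/s
time = 65,283,502,899.2 / 1,500,000 = 43,522.3353 s
43,522.3353 s / 3600 = 12.09 hours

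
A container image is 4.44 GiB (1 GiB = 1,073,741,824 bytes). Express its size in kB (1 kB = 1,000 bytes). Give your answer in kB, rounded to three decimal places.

4,767,413.699 kB

4.44 GiB = 4.44 × 2^30 bytes = 4,767,413,698.56 bytes
1 kB = 1,000 bytes
4,767,413,698.56 / 1,000 = 4,767,413.699 kB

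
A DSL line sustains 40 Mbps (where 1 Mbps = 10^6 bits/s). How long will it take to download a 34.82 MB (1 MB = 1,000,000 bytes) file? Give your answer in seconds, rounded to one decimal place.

7.0 seconds

34.82 MB = 34,820,000 bytes = 278,560,000 bits
40 Mbps = 40,000,000 bits/s
time = 278,560,000 / 40,000,000 = 7.0 s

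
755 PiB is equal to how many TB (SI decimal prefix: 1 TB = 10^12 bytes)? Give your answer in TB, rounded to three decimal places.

755 PiB = 755 × 2^50 bytes = 850,054,429,666,181,120 bytes
1 TB = 10^12 bytes = 1,000,000,000,000 bytes
850,054,429,666,181,120 / 1,000,000,000,000 = 850,054.430 TB

850,054.430 TB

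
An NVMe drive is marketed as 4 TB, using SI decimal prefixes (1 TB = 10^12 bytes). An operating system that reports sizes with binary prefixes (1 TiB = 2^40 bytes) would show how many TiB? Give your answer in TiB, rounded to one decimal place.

3.6 TiB

4 TB × 1,000,000,000,000 bytes/TB = 4,000,000,000,000 bytes
1 TiB = 2^40 bytes = 1,099,511,627,776 bytes
4,000,000,000,000 / 1,099,511,627,776 = 3.6 TiB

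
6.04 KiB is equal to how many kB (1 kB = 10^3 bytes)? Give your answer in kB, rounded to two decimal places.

6.04 KiB = 6.04 × 2^10 bytes = 6,184.96 bytes
1 kB = 10^3 bytes = 1,000 bytes
6,184.96 / 1,000 = 6.18 kB

6.18 kB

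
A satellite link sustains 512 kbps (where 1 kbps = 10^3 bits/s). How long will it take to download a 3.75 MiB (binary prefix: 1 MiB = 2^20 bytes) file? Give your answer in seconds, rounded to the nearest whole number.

3.75 MiB = 3,932,160 bytes = 31,457,280 bits
512 kbps = 512,000 bits/s
time = 31,457,280 / 512,000 = 61 s

61 seconds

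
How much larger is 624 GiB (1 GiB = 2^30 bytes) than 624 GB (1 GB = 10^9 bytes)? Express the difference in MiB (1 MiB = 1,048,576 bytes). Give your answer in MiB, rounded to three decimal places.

624 GiB = 624 × 1,073,741,824 = 670,014,898,176 bytes
624 GB = 624 × 1,000,000,000 = 624,000,000,000 bytes
difference = 46,014,898,176 bytes
46,014,898,176 / 1,048,576 = 43,883.227 MiB

43,883.227 MiB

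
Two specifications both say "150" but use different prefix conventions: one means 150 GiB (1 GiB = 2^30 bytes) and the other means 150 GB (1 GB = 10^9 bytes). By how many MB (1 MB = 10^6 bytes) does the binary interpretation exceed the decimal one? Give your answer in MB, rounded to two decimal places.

150 GiB = 150 × 1,073,741,824 = 161,061,273,600 bytes
150 GB = 150 × 1,000,000,000 = 150,000,000,000 bytes
difference = 11,061,273,600 bytes
11,061,273,600 / 1,000,000 = 11,061.27 MB

11,061.27 MB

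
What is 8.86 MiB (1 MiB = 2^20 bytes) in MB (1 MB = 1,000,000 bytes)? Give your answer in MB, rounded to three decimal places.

9.290 MB

8.86 MiB × 1,048,576 bytes/MiB = 9,290,383.36 bytes
1 MB = 10^6 bytes = 1,000,000 bytes
9,290,383.36 / 1,000,000 = 9.290 MB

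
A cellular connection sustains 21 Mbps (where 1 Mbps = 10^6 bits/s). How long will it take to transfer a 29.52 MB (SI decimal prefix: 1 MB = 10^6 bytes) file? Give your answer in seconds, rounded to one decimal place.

29.52 MB = 29,520,000 bytes = 236,160,000 bits
21 Mbps = 21,000,000 bits/s
time = 236,160,000 / 21,000,000 = 11.2 s

11.2 seconds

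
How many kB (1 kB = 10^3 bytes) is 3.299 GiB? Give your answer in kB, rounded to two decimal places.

3.299 GiB = 3.299 × 2^30 bytes = 3,542,274,277.376 bytes
1 kB = 10^3 bytes = 1,000 bytes
3,542,274,277.376 / 1,000 = 3,542,274.28 kB

3,542,274.28 kB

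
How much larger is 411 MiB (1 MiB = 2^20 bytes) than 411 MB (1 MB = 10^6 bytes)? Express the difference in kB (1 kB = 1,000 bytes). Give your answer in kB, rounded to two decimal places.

411 MiB = 411 × 1,048,576 = 430,964,736 bytes
411 MB = 411 × 1,000,000 = 411,000,000 bytes
difference = 19,964,736 bytes
19,964,736 / 1,000 = 19,964.74 kB

19,964.74 kB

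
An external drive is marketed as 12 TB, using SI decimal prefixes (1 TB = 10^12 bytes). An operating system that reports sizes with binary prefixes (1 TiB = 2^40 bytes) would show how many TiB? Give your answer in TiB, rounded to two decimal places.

12 TB = 12 × 10^12 bytes = 12,000,000,000,000 bytes
1 TiB = 2^40 bytes = 1,099,511,627,776 bytes
12,000,000,000,000 / 1,099,511,627,776 = 10.91 TiB

10.91 TiB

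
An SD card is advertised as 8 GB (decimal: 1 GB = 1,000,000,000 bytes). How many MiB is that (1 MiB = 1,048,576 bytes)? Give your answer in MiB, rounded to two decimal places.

7,629.39 MiB

8 GB = 8 × 10^9 bytes = 8,000,000,000 bytes
1 MiB = 1,048,576 bytes
8,000,000,000 / 1,048,576 = 7,629.39 MiB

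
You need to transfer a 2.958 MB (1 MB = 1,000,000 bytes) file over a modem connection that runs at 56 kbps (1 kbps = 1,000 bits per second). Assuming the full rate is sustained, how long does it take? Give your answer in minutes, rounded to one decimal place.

7.0 minutes

2.958 MB = 2,958,000 bytes = 23,664,000 bits
56 kbps = 56,000 bits/s
time = 23,664,000 / 56,000 = 422.57 s
422.57 s / 60 = 7.0 minutes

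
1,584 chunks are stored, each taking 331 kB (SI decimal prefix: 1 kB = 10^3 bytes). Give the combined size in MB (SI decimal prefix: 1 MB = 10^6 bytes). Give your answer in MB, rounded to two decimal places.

524.30 MB

Total = 1,584 × 331 kB = 524,304 kB
= 524,304 × 1,000 bytes = 524,304,000 bytes
1 MB = 1,000,000 bytes
524,304,000 / 1,000,000 = 524.30 MB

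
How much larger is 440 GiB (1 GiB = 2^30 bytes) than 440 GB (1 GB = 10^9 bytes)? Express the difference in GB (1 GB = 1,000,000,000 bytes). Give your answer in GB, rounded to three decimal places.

32.446 GB

440 GiB = 440 × 1,073,741,824 = 472,446,402,560 bytes
440 GB = 440 × 1,000,000,000 = 440,000,000,000 bytes
difference = 32,446,402,560 bytes
32,446,402,560 / 1,000,000,000 = 32.446 GB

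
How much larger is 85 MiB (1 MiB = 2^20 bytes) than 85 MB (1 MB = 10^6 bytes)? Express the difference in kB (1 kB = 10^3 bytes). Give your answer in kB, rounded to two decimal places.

85 MiB = 85 × 1,048,576 = 89,128,960 bytes
85 MB = 85 × 1,000,000 = 85,000,000 bytes
difference = 4,128,960 bytes
4,128,960 / 1,000 = 4,128.96 kB

4,128.96 kB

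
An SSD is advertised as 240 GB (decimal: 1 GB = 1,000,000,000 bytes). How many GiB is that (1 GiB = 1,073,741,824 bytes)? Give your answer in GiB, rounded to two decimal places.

240 GB = 240 × 10^9 bytes = 240,000,000,000 bytes
1 GiB = 1,073,741,824 bytes
240,000,000,000 / 1,073,741,824 = 223.52 GiB

223.52 GiB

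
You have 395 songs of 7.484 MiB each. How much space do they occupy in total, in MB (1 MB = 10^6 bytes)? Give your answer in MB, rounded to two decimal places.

3,099.78 MB

Total = 395 × 7.484 MiB = 2956.18 MiB
= 2956.18 × 1,048,576 bytes = 3,099,779,399.68 bytes
1 MB = 1,000,000 bytes
3,099,779,399.68 / 1,000,000 = 3,099.78 MB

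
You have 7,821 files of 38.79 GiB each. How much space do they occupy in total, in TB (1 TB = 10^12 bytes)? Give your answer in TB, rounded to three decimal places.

Total = 7,821 × 38.79 GiB = 303376.59 GiB
= 303376.59 × 1,073,741,824 bytes = 325,748,133,105,500.16 bytes
1 TB = 1,000,000,000,000 bytes
325,748,133,105,500.16 / 1,000,000,000,000 = 325.748 TB

325.748 TB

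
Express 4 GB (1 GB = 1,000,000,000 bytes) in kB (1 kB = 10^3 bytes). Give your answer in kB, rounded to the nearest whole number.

4,000,000 kB

4 GB × 1,000,000,000 bytes/GB = 4,000,000,000 bytes
1 kB = 10^3 bytes = 1,000 bytes
4,000,000,000 / 1,000 = 4,000,000 kB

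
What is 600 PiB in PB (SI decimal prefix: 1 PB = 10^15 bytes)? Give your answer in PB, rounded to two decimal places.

600 PiB = 600 × 2^50 bytes = 675,539,944,105,574,400 bytes
1 PB = 10^15 bytes = 1,000,000,000,000,000 bytes
675,539,944,105,574,400 / 1,000,000,000,000,000 = 675.54 PB

675.54 PB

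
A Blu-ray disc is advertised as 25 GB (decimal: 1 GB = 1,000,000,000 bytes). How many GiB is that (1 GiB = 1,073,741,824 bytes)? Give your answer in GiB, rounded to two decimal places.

25 GB = 25 × 10^9 bytes = 25,000,000,000 bytes
1 GiB = 2^30 bytes = 1,073,741,824 bytes
25,000,000,000 / 1,073,741,824 = 23.28 GiB

23.28 GiB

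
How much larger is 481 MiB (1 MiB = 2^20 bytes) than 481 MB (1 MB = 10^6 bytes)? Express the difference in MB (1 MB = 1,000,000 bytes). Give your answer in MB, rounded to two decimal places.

481 MiB = 481 × 1,048,576 = 504,365,056 bytes
481 MB = 481 × 1,000,000 = 481,000,000 bytes
difference = 23,365,056 bytes
23,365,056 / 1,000,000 = 23.37 MB

23.37 MB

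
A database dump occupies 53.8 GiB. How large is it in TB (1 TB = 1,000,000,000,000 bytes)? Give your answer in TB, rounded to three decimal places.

0.058 TB

53.8 GiB = 53.8 × 2^30 bytes = 57,767,310,131.2 bytes
1 TB = 10^12 bytes = 1,000,000,000,000 bytes
57,767,310,131.2 / 1,000,000,000,000 = 0.058 TB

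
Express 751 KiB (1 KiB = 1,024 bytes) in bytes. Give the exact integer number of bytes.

769,024 bytes

751 × 1,024 = 769,024 bytes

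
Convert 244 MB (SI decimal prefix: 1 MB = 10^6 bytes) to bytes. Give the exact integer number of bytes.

244,000,000 bytes

244 × 1,000,000 = 244,000,000 bytes  (1 MB = 10^6 bytes)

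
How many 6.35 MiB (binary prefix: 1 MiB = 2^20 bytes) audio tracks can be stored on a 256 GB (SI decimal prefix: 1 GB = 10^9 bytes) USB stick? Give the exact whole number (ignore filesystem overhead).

38,447

Capacity: 256 GB = 256,000,000,000 bytes
Per item: 6.35 MiB = 6,658,457.6 bytes
⌊256,000,000,000 / 6,658,457.6⌋ = 38,447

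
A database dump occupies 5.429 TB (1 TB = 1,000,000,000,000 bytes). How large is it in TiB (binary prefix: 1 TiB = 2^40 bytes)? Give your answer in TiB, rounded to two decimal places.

5.429 TB × 1,000,000,000,000 bytes/TB = 5,429,000,000,000 bytes
1 TiB = 2^40 bytes = 1,099,511,627,776 bytes
5,429,000,000,000 / 1,099,511,627,776 = 4.94 TiB

4.94 TiB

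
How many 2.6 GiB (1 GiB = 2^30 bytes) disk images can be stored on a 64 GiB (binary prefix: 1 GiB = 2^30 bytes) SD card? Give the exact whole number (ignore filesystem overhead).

Capacity: 64 GiB = 68,719,476,736 bytes
Per item: 2.6 GiB = 2,791,728,742.4 bytes
⌊68,719,476,736 / 2,791,728,742.4⌋ = 24

24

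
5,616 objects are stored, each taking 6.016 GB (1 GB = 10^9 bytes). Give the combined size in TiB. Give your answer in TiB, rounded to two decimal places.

30.73 TiB

Total = 5,616 × 6.016 GB = 33785.856 GB
= 33785.856 × 1,000,000,000 bytes = 33,785,856,000,000 bytes
1 TiB = 1,099,511,627,776 bytes
33,785,856,000,000 / 1,099,511,627,776 = 30.73 TiB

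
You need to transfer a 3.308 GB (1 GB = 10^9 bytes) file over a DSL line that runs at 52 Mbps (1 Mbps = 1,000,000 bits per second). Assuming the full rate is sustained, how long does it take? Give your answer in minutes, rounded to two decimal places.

3.308 GB = 3,308,000,000 bytes = 26,464,000,000 bits
52 Mbps = 52,000,000 bits/s
time = 26,464,000,000 / 52,000,000 = 508.923 s
508.923 s / 60 = 8.48 minutes

8.48 minutes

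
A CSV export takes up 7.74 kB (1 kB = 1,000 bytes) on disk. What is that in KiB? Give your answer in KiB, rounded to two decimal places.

7.56 KiB

7.74 kB × 1,000 bytes/kB = 7,740 bytes
1 KiB = 2^10 bytes = 1,024 bytes
7,740 / 1,024 = 7.56 KiB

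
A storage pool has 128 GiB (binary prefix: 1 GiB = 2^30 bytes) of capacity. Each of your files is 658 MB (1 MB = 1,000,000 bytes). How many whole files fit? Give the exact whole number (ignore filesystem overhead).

Capacity: 128 GiB = 137,438,953,472 bytes
Per item: 658 MB = 658,000,000 bytes
⌊137,438,953,472 / 658,000,000⌋ = 208

208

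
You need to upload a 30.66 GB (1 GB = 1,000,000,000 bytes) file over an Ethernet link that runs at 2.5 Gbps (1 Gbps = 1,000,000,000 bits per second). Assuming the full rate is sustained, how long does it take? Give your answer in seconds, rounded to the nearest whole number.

98 seconds

30.66 GB = 30,660,000,000 bytes = 245,280,000,000 bits
2.5 Gbps = 2,500,000,000 bits/s
time = 245,280,000,000 / 2,500,000,000 = 98 s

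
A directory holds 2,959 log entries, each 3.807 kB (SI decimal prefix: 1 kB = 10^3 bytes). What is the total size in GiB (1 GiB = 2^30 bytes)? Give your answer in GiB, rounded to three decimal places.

Total = 2,959 × 3.807 kB = 11264.913 kB
= 11264.913 × 1,000 bytes = 11,264,913 bytes
1 GiB = 1,073,741,824 bytes
11,264,913 / 1,073,741,824 = 0.010 GiB

0.010 GiB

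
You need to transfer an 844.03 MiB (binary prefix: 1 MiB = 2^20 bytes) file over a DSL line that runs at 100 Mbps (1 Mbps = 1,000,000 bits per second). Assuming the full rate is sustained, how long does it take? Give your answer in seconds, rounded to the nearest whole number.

844.03 MiB = 885,029,601.28 bytes = 7,080,236,810.24 bits
100 Mbps = 100,000,000 bits/s
time = 7,080,236,810.24 / 100,000,000 = 71 s

71 seconds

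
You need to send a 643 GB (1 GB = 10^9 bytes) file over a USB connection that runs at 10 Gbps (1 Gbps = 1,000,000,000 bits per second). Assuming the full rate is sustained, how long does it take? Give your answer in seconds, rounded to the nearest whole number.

514 seconds

643 GB = 643,000,000,000 bytes = 5,144,000,000,000 bits
10 Gbps = 10,000,000,000 bits/s
time = 5,144,000,000,000 / 10,000,000,000 = 514 s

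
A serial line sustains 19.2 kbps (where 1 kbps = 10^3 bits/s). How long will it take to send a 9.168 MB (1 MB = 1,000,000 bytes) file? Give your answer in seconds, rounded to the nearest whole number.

9.168 MB = 9,168,000 bytes = 73,344,000 bits
19.2 kbps = 19,200 bits/s
time = 73,344,000 / 19,200 = 3,820 s

3,820 seconds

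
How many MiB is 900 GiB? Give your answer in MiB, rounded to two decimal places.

921,600.00 MiB

900 GiB × 1,073,741,824 bytes/GiB = 966,367,641,600 bytes
1 MiB = 2^20 bytes = 1,048,576 bytes
966,367,641,600 / 1,048,576 = 921,600.00 MiB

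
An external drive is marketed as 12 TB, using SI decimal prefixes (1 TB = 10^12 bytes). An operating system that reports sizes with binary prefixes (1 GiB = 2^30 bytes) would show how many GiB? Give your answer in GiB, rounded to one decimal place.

12 TB × 1,000,000,000,000 bytes/TB = 12,000,000,000,000 bytes
1 GiB = 1,073,741,824 bytes
12,000,000,000,000 / 1,073,741,824 = 11,175.9 GiB

11,175.9 GiB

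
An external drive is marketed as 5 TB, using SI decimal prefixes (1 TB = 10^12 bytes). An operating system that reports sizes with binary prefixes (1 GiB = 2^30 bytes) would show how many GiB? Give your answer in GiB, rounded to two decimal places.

5 TB = 5 × 10^12 bytes = 5,000,000,000,000 bytes
1 GiB = 1,073,741,824 bytes
5,000,000,000,000 / 1,073,741,824 = 4,656.61 GiB

4,656.61 GiB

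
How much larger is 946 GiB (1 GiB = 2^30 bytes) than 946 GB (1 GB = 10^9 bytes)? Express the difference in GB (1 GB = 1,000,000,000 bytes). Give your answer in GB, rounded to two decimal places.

69.76 GB

946 GiB = 946 × 1,073,741,824 = 1,015,759,765,504 bytes
946 GB = 946 × 1,000,000,000 = 946,000,000,000 bytes
difference = 69,759,765,504 bytes
69,759,765,504 / 1,000,000,000 = 69.76 GB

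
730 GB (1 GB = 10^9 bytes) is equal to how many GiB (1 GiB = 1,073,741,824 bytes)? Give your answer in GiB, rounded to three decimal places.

730 GB = 730 × 10^9 bytes = 730,000,000,000 bytes
1 GiB = 2^30 bytes = 1,073,741,824 bytes
730,000,000,000 / 1,073,741,824 = 679.865 GiB

679.865 GiB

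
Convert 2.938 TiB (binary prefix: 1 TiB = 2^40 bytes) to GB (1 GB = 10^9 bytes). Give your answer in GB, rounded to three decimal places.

3,230.365 GB

2.938 TiB = 2.938 × 2^40 bytes = 3,230,365,162,405.888 bytes
1 GB = 1,000,000,000 bytes
3,230,365,162,405.888 / 1,000,000,000 = 3,230.365 GB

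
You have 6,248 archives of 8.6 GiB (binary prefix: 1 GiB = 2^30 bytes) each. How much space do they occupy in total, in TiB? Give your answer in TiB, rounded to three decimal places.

Total = 6,248 × 8.6 GiB = 53732.8 GiB
= 53732.8 × 1,073,741,824 bytes = 57,695,154,680,627.2 bytes
1 TiB = 1,099,511,627,776 bytes
57,695,154,680,627.2 / 1,099,511,627,776 = 52.473 TiB

52.473 TiB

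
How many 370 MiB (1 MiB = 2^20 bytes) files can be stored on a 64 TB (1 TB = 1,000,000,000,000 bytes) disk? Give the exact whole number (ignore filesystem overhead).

164,959

Capacity: 64 TB = 64,000,000,000,000 bytes
Per item: 370 MiB = 387,973,120 bytes
⌊64,000,000,000,000 / 387,973,120⌋ = 164,959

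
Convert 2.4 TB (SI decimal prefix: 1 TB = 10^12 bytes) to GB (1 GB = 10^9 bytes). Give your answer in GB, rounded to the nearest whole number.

2.4 TB × 1,000,000,000,000 bytes/TB = 2,400,000,000,000 bytes
1 GB = 1,000,000,000 bytes
2,400,000,000,000 / 1,000,000,000 = 2,400 GB

2,400 GB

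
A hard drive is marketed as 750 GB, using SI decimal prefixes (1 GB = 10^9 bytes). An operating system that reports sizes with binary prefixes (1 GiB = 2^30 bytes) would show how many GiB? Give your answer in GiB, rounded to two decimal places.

698.49 GiB

750 GB = 750 × 10^9 bytes = 750,000,000,000 bytes
1 GiB = 2^30 bytes = 1,073,741,824 bytes
750,000,000,000 / 1,073,741,824 = 698.49 GiB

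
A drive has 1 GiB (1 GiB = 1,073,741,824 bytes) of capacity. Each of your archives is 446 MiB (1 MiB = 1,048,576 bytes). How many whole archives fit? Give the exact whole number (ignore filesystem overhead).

Capacity: 1 GiB = 1,073,741,824 bytes
Per item: 446 MiB = 467,664,896 bytes
⌊1,073,741,824 / 467,664,896⌋ = 2

2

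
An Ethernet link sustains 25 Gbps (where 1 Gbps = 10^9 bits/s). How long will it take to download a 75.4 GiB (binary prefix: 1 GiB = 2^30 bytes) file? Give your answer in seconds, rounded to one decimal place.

75.4 GiB = 80,960,133,529.6 bytes = 647,681,068,236.8 bits
25 Gbps = 25,000,000,000 bits/s
time = 647,681,068,236.8 / 25,000,000,000 = 25.9 s

25.9 seconds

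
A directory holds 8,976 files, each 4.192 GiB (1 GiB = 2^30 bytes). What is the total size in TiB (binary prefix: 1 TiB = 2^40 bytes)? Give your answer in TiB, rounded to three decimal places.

36.746 TiB

Total = 8,976 × 4.192 GiB = 37627.392 GiB
= 37627.392 × 1,073,741,824 bytes = 40,402,104,518,443.008 bytes
1 TiB = 1,099,511,627,776 bytes
40,402,104,518,443.008 / 1,099,511,627,776 = 36.746 TiB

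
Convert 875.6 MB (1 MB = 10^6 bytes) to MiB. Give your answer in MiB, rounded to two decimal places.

875.6 MB × 1,000,000 bytes/MB = 875,600,000 bytes
1 MiB = 1,048,576 bytes
875,600,000 / 1,048,576 = 835.04 MiB

835.04 MiB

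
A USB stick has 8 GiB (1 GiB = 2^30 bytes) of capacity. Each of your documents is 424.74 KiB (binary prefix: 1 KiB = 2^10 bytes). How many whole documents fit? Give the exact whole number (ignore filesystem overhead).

19,749

Capacity: 8 GiB = 8,589,934,592 bytes
Per item: 424.74 KiB = 434,933.76 bytes
⌊8,589,934,592 / 434,933.76⌋ = 19,749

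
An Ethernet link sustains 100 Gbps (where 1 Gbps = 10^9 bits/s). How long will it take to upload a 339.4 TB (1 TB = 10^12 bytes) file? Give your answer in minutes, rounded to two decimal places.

339.4 TB = 339,400,000,000,000 bytes = 2,715,200,000,000,000 bits
100 Gbps = 100,000,000,000 bits/s
time = 2,715,200,000,000,000 / 100,000,000,000 = 27,152.000 s
27,152.000 s / 60 = 452.53 minutes

452.53 minutes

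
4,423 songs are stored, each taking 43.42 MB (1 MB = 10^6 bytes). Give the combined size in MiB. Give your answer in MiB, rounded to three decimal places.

183,149.967 MiB

Total = 4,423 × 43.42 MB = 192046.66 MB
= 192046.66 × 1,000,000 bytes = 192,046,660,000 bytes
1 MiB = 1,048,576 bytes
192,046,660,000 / 1,048,576 = 183,149.967 MiB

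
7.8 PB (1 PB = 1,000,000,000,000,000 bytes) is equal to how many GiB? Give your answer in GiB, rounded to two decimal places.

7.8 PB × 1,000,000,000,000,000 bytes/PB = 7,800,000,000,000,000 bytes
1 GiB = 2^30 bytes = 1,073,741,824 bytes
7,800,000,000,000,000 / 1,073,741,824 = 7,264,316.08 GiB

7,264,316.08 GiB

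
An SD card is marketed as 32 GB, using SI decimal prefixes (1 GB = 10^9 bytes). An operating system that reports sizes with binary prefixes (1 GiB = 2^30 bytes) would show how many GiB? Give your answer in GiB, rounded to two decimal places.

29.80 GiB

32 GB × 1,000,000,000 bytes/GB = 32,000,000,000 bytes
1 GiB = 2^30 bytes = 1,073,741,824 bytes
32,000,000,000 / 1,073,741,824 = 29.80 GiB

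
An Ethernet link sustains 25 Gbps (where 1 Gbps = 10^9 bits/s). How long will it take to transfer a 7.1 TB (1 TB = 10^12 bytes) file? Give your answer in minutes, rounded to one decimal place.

7.1 TB = 7,100,000,000,000 bytes = 56,800,000,000,000 bits
25 Gbps = 25,000,000,000 bits/s
time = 56,800,000,000,000 / 25,000,000,000 = 2,272.00 s
2,272.00 s / 60 = 37.9 minutes

37.9 minutes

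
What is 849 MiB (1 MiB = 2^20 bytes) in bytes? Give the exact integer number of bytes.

849 × 1,048,576 = 890,241,024 bytes

890,241,024 bytes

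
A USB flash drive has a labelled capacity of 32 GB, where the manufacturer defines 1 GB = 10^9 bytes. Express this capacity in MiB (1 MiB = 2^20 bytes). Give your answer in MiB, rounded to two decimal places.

30,517.58 MiB

32 GB × 1,000,000,000 bytes/GB = 32,000,000,000 bytes
1 MiB = 2^20 bytes = 1,048,576 bytes
32,000,000,000 / 1,048,576 = 30,517.58 MiB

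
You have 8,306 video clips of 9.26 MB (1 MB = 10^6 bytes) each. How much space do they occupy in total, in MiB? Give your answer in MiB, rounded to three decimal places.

Total = 8,306 × 9.26 MB = 76913.56 MB
= 76913.56 × 1,000,000 bytes = 76,913,560,000 bytes
1 MiB = 1,048,576 bytes
76,913,560,000 / 1,048,576 = 73,350.487 MiB

73,350.487 MiB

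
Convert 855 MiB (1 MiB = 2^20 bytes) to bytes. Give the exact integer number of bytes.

855 × 1,048,576 = 896,532,480 bytes

896,532,480 bytes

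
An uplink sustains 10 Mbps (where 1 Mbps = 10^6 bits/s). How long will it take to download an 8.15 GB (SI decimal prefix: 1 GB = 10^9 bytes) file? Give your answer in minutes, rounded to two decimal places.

108.67 minutes

8.15 GB = 8,150,000,000 bytes = 65,200,000,000 bits
10 Mbps = 10,000,000 bits/s
time = 65,200,000,000 / 10,000,000 = 6,520.000 s
6,520.000 s / 60 = 108.67 minutes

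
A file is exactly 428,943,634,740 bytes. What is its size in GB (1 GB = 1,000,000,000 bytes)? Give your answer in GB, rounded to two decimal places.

428.94 GB

428,943,634,740 bytes given.
1 GB = 1,000,000,000 bytes
428,943,634,740 / 1,000,000,000 = 428.94 GB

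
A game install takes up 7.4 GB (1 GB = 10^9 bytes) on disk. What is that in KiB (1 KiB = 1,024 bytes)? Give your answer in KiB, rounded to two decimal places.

7.4 GB = 7.4 × 10^9 bytes = 7,400,000,000 bytes
1 KiB = 2^10 bytes = 1,024 bytes
7,400,000,000 / 1,024 = 7,226,562.50 KiB

7,226,562.50 KiB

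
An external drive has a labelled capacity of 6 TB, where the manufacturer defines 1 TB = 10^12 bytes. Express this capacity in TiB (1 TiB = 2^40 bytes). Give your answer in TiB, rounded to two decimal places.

5.46 TiB

6 TB = 6 × 10^12 bytes = 6,000,000,000,000 bytes
1 TiB = 1,099,511,627,776 bytes
6,000,000,000,000 / 1,099,511,627,776 = 5.46 TiB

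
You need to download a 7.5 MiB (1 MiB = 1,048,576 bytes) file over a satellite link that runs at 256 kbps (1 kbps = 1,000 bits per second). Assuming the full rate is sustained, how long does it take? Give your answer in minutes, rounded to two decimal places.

4.10 minutes

7.5 MiB = 7,864,320 bytes = 62,914,560 bits
256 kbps = 256,000 bits/s
time = 62,914,560 / 256,000 = 245.760 s
245.760 s / 60 = 4.10 minutes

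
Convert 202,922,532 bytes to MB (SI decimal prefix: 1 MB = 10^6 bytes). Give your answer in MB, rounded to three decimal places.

202,922,532 bytes given.
1 MB = 1,000,000 bytes
202,922,532 / 1,000,000 = 202.923 MB

202.923 MB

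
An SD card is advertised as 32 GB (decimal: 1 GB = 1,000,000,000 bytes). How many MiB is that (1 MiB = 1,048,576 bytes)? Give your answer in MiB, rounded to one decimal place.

32 GB = 32 × 10^9 bytes = 32,000,000,000 bytes
1 MiB = 2^20 bytes = 1,048,576 bytes
32,000,000,000 / 1,048,576 = 30,517.6 MiB

30,517.6 MiB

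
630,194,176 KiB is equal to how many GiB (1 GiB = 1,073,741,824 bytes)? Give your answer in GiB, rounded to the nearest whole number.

601 GiB

630,194,176 KiB × 1,024 bytes/KiB = 645,318,836,224 bytes
1 GiB = 2^30 bytes = 1,073,741,824 bytes
645,318,836,224 / 1,073,741,824 = 601 GiB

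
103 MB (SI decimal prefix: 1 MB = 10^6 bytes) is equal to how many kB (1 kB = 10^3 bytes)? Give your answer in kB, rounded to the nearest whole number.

103 MB × 1,000,000 bytes/MB = 103,000,000 bytes
1 kB = 1,000 bytes
103,000,000 / 1,000 = 103,000 kB

103,000 kB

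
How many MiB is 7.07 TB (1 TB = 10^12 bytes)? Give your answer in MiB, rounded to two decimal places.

7.07 TB × 1,000,000,000,000 bytes/TB = 7,070,000,000,000 bytes
1 MiB = 1,048,576 bytes
7,070,000,000,000 / 1,048,576 = 6,742,477.42 MiB

6,742,477.42 MiB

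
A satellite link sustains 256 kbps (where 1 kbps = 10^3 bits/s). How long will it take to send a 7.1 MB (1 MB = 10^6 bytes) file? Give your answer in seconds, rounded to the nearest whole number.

7.1 MB = 7,100,000 bytes = 56,800,000 bits
256 kbps = 256,000 bits/s
time = 56,800,000 / 256,000 = 222 s

222 seconds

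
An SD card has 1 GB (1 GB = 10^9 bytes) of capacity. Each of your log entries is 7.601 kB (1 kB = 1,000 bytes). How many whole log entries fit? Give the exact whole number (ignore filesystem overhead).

Capacity: 1 GB = 1,000,000,000 bytes
Per item: 7.601 kB = 7,601 bytes
⌊1,000,000,000 / 7,601⌋ = 131,561

131,561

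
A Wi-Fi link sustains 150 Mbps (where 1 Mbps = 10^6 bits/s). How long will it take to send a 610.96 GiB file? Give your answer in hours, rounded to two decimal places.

610.96 GiB = 656,013,304,791.04 bytes = 5,248,106,438,328.32 bits
150 Mbps = 150,000,000 bits/s
time = 5,248,106,438,328.32 / 150,000,000 = 34,987.3763 s
34,987.3763 s / 3600 = 9.72 hours

9.72 hours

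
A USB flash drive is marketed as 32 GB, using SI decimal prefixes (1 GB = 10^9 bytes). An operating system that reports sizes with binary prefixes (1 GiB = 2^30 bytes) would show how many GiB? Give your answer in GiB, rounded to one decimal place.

32 GB × 1,000,000,000 bytes/GB = 32,000,000,000 bytes
1 GiB = 1,073,741,824 bytes
32,000,000,000 / 1,073,741,824 = 29.8 GiB

29.8 GiB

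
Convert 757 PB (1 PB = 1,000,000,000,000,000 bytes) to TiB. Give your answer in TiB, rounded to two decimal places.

688,487.49 TiB

757 PB = 757 × 10^15 bytes = 757,000,000,000,000,000 bytes
1 TiB = 2^40 bytes = 1,099,511,627,776 bytes
757,000,000,000,000,000 / 1,099,511,627,776 = 688,487.49 TiB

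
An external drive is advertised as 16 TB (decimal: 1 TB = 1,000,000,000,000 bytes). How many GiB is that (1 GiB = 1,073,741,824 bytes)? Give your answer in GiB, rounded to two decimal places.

16 TB = 16 × 10^12 bytes = 16,000,000,000,000 bytes
1 GiB = 1,073,741,824 bytes
16,000,000,000,000 / 1,073,741,824 = 14,901.16 GiB

14,901.16 GiB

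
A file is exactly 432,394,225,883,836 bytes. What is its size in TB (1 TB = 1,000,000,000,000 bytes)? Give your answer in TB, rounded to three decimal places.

432,394,225,883,836 bytes given.
1 TB = 10^12 bytes = 1,000,000,000,000 bytes
432,394,225,883,836 / 1,000,000,000,000 = 432.394 TB

432.394 TB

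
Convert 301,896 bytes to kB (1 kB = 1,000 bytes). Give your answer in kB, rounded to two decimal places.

301,896 bytes given.
1 kB = 1,000 bytes
301,896 / 1,000 = 301.90 kB

301.90 kB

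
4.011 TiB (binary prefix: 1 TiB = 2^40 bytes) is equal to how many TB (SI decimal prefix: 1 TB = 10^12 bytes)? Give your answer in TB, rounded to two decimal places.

4.41 TB

4.011 TiB = 4.011 × 2^40 bytes = 4,410,141,139,009.536 bytes
1 TB = 10^12 bytes = 1,000,000,000,000 bytes
4,410,141,139,009.536 / 1,000,000,000,000 = 4.41 TB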